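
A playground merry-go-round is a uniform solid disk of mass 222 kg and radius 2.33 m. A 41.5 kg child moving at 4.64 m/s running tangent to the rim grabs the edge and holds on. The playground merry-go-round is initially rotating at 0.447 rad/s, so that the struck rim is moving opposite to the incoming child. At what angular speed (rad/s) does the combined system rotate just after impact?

The axle reaction passes through the axle and exerts no torque about it; angular momentum about the axle is conserved through the impact.
I_p = ½(222)(2.33)² = 602.6 kg·m². Taking the sense of the child's angular momentum as positive, L_{child} = m v R = (41.5)(4.64)(2.33) = 448.7 kg·m²/s.
L_i = −I_p ω_p + m v R = −(602.6)(0.447) + 448.7 = 179.3 kg·m²/s.
After sticking, I_f = I_p + m R² = 602.6 + (41.5)(2.33)² = 827.9 kg·m².
ω_f = L_i / I_f = 179.3 / 827.9 = 0.2166 rad/s.

|ω_f| ≈ 0.217 rad/s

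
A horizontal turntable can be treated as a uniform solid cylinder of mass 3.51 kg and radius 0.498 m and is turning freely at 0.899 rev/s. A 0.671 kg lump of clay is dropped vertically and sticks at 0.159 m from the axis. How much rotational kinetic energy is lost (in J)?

energy lost ≈ 0.260 J

No external torque acts about the axis; L_before = L_after.
I_p = ½(3.51)(0.498)² = 0.4352 kg·m².
Added inertia Σmr² = (0.671)(0.159)² = 0.01696 kg·m²; I_f = 0.4352 + 0.01696 = 0.4522 kg·m².
ω_f = I_p ω_i / I_f = (0.4352)(0.899) / 0.4522 = 0.8653 rev/s.
KE_i = ½(0.4352)(5.649 rad/s)² = 6.944 J; KE_f = ½(0.4522)(5.437)² = 6.683 J.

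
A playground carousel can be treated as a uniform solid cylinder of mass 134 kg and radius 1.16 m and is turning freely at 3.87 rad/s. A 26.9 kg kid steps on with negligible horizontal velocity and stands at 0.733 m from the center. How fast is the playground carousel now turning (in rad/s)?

ω_f ≈ 3.34 rad/s

No external torque acts about the center; L_before = L_after.
I_p = ½(134)(1.16)² = 90.16 kg·m².
Added inertia Σmr² = (26.9)(0.733)² = 14.45 kg·m²; I_f = 90.16 + 14.45 = 104.6 kg·m².
ω_f = I_p ω_i / I_f = (90.16)(3.87) / 104.6 = 3.335 rad/s.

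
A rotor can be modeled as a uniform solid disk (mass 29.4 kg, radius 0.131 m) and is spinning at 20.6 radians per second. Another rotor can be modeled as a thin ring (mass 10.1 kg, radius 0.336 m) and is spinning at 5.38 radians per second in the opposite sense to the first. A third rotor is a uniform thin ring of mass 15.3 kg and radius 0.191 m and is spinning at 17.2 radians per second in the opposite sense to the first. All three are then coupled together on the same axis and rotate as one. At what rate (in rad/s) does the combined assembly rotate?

No external torque acts about the common axis, so total angular momentum is conserved.
Moments of inertia: I_A = ½(29.4)(0.131)² = 0.2523 kg·m²; I_B = (10.1)(0.336)² = 1.140 kg·m²; I_C = (15.3)(0.191)² = 0.5582 kg·m².
Taking A's sense as positive: L = (0.2523)(20.6) − (1.140)(5.38) − (0.5582)(17.2) = -10.54 kg·m²·rad/s.
Combined I = 0.2523 + 1.140 + 0.5582 = 1.951 kg·m².
ω_f = L / I = -10.54 / 1.951 = -5.402 rad/s.

|ω_f| ≈ 5.40 rad/s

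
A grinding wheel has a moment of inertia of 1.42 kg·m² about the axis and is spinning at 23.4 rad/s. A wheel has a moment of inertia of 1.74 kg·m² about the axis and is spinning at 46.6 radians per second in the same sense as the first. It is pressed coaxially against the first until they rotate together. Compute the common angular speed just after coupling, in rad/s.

No external torque acts about the common axis, so total angular momentum is conserved.
Taking A's sense as positive: L = (1.420)(23.4) + (1.740)(46.6) = 114.3 kg·m²·rad/s.
Combined I = 1.420 + 1.740 = 3.160 kg·m².
ω_f = L / I = 114.3 / 3.160 = 36.17 rad/s.

|ω_f| ≈ 36.2 rad/s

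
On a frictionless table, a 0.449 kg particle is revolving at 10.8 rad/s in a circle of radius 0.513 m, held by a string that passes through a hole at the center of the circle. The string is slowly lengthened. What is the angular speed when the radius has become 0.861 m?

ω₂ ≈ 3.83 rad/s

The constraining force is radial, so m r² ω about the center is conserved.
ω₂ = ω₁ (r₁/r₂)² = (10.8)(0.513/0.861)² = 3.834 rad/s.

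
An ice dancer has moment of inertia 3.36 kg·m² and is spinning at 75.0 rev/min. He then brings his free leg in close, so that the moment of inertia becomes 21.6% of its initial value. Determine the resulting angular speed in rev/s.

ω₂ ≈ 5.79 rev/s

Angular momentum about the spin axis is conserved since the torque about it is zero.
I₂ = 0.216 × 3.36 = 0.7258 kg·m².
ω₂ = I₁ω₁ / I₂ = (3.360)(75.0 rpm) / (0.7258) = 347.2 rpm = 5.787 rev/s.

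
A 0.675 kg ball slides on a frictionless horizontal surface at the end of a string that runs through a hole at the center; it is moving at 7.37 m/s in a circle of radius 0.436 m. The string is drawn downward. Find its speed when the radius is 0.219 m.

The only horizontal force on the mass is along the cord (radial), so it exerts no torque about the hole and angular momentum m v r is conserved.
v₂ = v₁ r₁ / r₂ = (7.37)(0.436) / (0.219) = 14.67 m/s.

v₂ ≈ 14.7 m/s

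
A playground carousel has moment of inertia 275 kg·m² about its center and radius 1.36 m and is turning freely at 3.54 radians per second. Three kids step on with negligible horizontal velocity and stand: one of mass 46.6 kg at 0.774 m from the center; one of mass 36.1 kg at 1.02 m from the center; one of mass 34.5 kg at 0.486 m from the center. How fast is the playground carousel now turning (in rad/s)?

ω_f ≈ 2.79 rad/s

The added mass arrives with no angular momentum about the center, and any external torque about the center is negligible, so the system's angular momentum is conserved.
Added inertia Σmr² = (46.6)(0.774)² + (36.1)(1.02)² + (34.5)(0.486)² = 73.62 kg·m²; I_f = 275.0 + 73.62 = 348.6 kg·m².
ω_f = I_p ω_i / I_f = (275.0)(3.54) / 348.6 = 2.792 rad/s.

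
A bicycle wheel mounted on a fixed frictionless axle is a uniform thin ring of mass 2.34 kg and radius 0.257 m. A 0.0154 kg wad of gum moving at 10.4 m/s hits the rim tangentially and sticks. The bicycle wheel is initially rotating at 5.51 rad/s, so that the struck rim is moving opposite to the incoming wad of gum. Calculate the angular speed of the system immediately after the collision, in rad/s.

The axle reaction passes through the axle and exerts no torque about it; angular momentum about the axle is conserved through the impact.
I_p = (2.34)(0.257)² = 0.1546 kg·m². Taking the sense of the wad of gum's angular momentum as positive, L_{wad} = m v R = (0.0154)(10.4)(0.257) = 0.04116 kg·m²/s.
L_i = −I_p ω_p + m v R = −(0.1546)(5.51) + 0.04116 = -0.8104 kg·m²/s.
After sticking, I_f = I_p + m R² = 0.1546 + (0.0154)(0.257)² = 0.1556 kg·m².
ω_f = L_i / I_f = -0.8104 / 0.1556 = -5.209 rad/s.

|ω_f| ≈ 5.21 rad/s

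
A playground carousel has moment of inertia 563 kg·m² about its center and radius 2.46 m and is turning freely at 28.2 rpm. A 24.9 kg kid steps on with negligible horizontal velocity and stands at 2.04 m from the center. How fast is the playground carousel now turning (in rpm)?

No external torque acts about the center; L_before = L_after.
Added inertia Σmr² = (24.9)(2.04)² = 103.6 kg·m²; I_f = 563.0 + 103.6 = 666.6 kg·m².
ω_f = I_p ω_i / I_f = (563.0)(28.2) / 666.6 = 23.82 rpm.

ω_f ≈ 23.8 rpm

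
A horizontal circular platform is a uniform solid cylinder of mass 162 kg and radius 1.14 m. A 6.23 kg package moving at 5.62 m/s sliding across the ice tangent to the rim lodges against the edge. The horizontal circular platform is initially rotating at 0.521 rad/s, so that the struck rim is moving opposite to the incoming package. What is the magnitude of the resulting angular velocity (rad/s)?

|ω_f| ≈ 0.132 rad/s

The axle reaction passes through the central axle and exerts no torque about it; angular momentum about the central axle is conserved through the impact.
I_p = ½(162)(1.14)² = 105.3 kg·m². Taking the sense of the package's angular momentum as positive, L_{package} = m v R = (6.23)(5.62)(1.14) = 39.91 kg·m²/s.
L_i = −I_p ω_p + m v R = −(105.3)(0.521) + 39.91 = -14.93 kg·m²/s.
After sticking, I_f = I_p + m R² = 105.3 + (6.23)(1.14)² = 113.4 kg·m².
ω_f = L_i / I_f = -14.93 / 113.4 = -0.1317 rad/s.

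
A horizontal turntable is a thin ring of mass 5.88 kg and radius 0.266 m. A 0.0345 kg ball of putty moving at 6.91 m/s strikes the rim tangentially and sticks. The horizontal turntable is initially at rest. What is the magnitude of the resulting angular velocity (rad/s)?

The axle reaction passes through the axle and exerts no torque about it; angular momentum about the axle is conserved through the impact.
I_p = (5.88)(0.266)² = 0.4160 kg·m². Taking the sense of the ball of putty's angular momentum as positive, L_{ball} = m v R = (0.0345)(6.91)(0.266) = 0.06341 kg·m²/s.
L_i = 0 + 0.06341 = 0.06341 kg·m²/s.
After sticking, I_f = I_p + m R² = 0.4160 + (0.0345)(0.266)² = 0.4185 kg·m².
ω_f = L_i / I_f = 0.06341 / 0.4185 = 0.1515 rad/s.

|ω_f| ≈ 0.152 rad/s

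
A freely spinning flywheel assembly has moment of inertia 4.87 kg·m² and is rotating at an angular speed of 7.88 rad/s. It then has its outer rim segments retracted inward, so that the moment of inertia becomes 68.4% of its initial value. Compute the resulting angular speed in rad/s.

ω₂ ≈ 11.5 rad/s

Angular momentum about the spin axis is conserved since the torque about it is zero.
I₂ = 0.684 × 4.87 = 3.331 kg·m².
ω₂ = I₁ω₁ / I₂ = (4.870)(7.88 rad/s) / (3.331) = 11.52 rad/s.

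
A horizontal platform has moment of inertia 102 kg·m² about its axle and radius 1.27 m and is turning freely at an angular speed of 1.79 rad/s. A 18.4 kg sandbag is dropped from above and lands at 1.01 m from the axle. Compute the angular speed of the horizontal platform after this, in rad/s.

ω_f ≈ 1.51 rad/s

No external torque acts about the axle; L_before = L_after.
Added inertia Σmr² = (18.4)(1.01)² = 18.77 kg·m²; I_f = 102.0 + 18.77 = 120.8 kg·m².
ω_f = I_p ω_i / I_f = (102.0)(1.79) / 120.8 = 1.512 rad/s.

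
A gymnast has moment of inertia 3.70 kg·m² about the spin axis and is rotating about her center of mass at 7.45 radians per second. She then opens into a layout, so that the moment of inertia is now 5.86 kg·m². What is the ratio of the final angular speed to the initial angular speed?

ω₂/ω₁ ≈ 0.631

No external torque acts about the spin axis, so angular momentum is conserved.
ω₂/ω₁ = I₁/I₂ = 3.700 / 5.860 = 0.6314.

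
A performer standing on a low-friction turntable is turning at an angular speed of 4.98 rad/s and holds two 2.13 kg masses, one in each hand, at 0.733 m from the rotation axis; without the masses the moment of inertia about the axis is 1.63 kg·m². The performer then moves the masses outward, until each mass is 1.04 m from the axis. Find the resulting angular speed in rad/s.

ω₂ ≈ 3.13 rad/s

No external torque acts about the spin axis, so angular momentum is conserved.
I₁ = 1.63 + 2(2.13)(0.733)² = 3.919 kg·m²; I₂ = 1.63 + 2(2.13)(1.04)² = 6.238 kg·m².
ω₂ = I₁ω₁ / I₂ = (3.919)(4.98 rad/s) / (6.238) = 3.129 rad/s.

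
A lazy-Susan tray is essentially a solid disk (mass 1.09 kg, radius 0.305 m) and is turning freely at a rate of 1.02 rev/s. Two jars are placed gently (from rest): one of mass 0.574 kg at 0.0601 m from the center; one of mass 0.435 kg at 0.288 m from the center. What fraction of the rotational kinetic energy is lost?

No external torque acts about the center; L_before = L_after.
I_p = ½(1.09)(0.305)² = 0.05070 kg·m².
Added inertia Σmr² = (0.574)(0.0601)² + (0.435)(0.288)² = 0.03815 kg·m²; I_f = 0.05070 + 0.03815 = 0.08885 kg·m².
ω_f = I_p ω_i / I_f = (0.05070)(1.02) / 0.08885 = 0.5820 rev/s.
KE_i = ½(0.05070)(6.409 rad/s)² = 1.041 J; KE_f = ½(0.08885)(3.657)² = 0.5941 J.
Fraction lost = 0.4294.

fraction ≈ 0.429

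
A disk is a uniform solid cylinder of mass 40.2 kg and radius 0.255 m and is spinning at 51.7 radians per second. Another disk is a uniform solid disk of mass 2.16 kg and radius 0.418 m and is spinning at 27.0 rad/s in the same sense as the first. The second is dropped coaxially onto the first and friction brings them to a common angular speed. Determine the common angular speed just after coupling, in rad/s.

The coupling torques are internal; angular momentum about the shared axis is conserved.
Moments of inertia: I_A = ½(40.2)(0.255)² = 1.307 kg·m²; I_B = ½(2.16)(0.418)² = 0.1887 kg·m².
Taking A's sense as positive: L = (1.307)(51.7) + (0.1887)(27.0) = 72.67 kg·m²·rad/s.
Combined I = 1.307 + 0.1887 = 1.496 kg·m².
ω_f = L / I = 72.67 / 1.496 = 48.58 rad/s.

|ω_f| ≈ 48.6 rad/s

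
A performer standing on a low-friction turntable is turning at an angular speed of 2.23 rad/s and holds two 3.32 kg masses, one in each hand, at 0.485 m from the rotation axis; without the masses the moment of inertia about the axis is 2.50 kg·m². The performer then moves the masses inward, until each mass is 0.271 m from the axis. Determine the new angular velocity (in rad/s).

Angular momentum about the spin axis is conserved since the torque about it is zero.
I₁ = 2.50 + 2(3.32)(0.485)² = 4.062 kg·m²; I₂ = 2.50 + 2(3.32)(0.271)² = 2.988 kg·m².
ω₂ = I₁ω₁ / I₂ = (4.062)(2.23 rad/s) / (2.988) = 3.032 rad/s.

ω₂ ≈ 3.03 rad/s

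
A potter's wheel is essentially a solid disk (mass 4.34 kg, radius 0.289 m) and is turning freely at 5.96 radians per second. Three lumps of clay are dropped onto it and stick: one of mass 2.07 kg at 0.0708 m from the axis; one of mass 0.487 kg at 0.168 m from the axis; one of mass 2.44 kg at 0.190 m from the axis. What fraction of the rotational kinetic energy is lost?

fraction ≈ 0.382

No external torque acts about the axis; L_before = L_after.
I_p = ½(4.34)(0.289)² = 0.1812 kg·m².
Added inertia Σmr² = (2.07)(0.0708)² + (0.487)(0.168)² + (2.44)(0.190)² = 0.1122 kg·m²; I_f = 0.1812 + 0.1122 = 0.2934 kg·m².
ω_f = I_p ω_i / I_f = (0.1812)(5.96) / 0.2934 = 3.681 rad/s.
KE_i = ½(0.1812)(5.960 rad/s)² = 3.219 J; KE_f = ½(0.2934)(3.681)² = 1.988 J.
Fraction lost = 0.3824.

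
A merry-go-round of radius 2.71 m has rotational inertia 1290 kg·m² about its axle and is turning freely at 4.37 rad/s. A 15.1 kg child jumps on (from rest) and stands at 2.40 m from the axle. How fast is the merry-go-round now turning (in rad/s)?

ω_f ≈ 4.09 rad/s

No external torque acts about the axle; L_before = L_after.
Added inertia Σmr² = (15.1)(2.40)² = 86.98 kg·m²; I_f = 1290 + 86.98 = 1377 kg·m².
ω_f = I_p ω_i / I_f = (1290)(4.37) / 1377 = 4.094 rad/s.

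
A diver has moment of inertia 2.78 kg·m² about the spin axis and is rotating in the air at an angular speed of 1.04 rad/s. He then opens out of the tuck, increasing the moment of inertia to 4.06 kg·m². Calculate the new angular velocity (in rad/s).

ω₂ ≈ 0.712 rad/s

No external torque acts about the spin axis, so angular momentum is conserved.
ω₂ = I₁ω₁ / I₂ = (2.780)(1.04 rad/s) / (4.060) = 0.7121 rad/s.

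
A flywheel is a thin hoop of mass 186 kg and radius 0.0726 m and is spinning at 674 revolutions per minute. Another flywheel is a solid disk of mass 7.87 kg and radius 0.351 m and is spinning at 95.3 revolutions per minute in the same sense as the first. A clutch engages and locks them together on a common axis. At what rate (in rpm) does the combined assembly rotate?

No external torque acts about the common axis, so total angular momentum is conserved.
Moments of inertia: I_A = (186)(0.0726)² = 0.9804 kg·m²; I_B = ½(7.87)(0.351)² = 0.4848 kg·m².
Taking A's sense as positive: L = (0.9804)(674) + (0.4848)(95.3) = 707.0 kg·m²·rpm.
Combined I = 0.9804 + 0.4848 = 1.465 kg·m².
ω_f = L / I = 707.0 / 1.465 = 482.5 rpm.

|ω_f| ≈ 483 rpm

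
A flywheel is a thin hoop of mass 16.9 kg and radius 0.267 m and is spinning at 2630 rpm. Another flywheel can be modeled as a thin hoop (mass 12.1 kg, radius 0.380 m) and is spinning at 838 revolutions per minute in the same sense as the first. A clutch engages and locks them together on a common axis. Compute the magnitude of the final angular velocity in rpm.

The coupling torques are internal; angular momentum about the shared axis is conserved.
Moments of inertia: I_A = (16.9)(0.267)² = 1.205 kg·m²; I_B = (12.1)(0.380)² = 1.747 kg·m².
Taking A's sense as positive: L = (1.205)(2630) + (1.747)(838) = 4633 kg·m²·rpm.
Combined I = 1.205 + 1.747 = 2.952 kg·m².
ω_f = L / I = 4633 / 2.952 = 1569 rpm.

|ω_f| ≈ 1570 rpm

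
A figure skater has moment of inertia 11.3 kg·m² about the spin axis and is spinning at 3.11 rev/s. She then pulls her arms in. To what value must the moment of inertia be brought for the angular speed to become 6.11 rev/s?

I₂ ≈ 5.75 kg·m²

With no external torque about the axis, L is conserved: I₁ω₁ = I₂ω₂.
I₂ = I₁ω₁ / ω₂ = (11.3)(3.11) / (6.11) = 5.752 kg·m².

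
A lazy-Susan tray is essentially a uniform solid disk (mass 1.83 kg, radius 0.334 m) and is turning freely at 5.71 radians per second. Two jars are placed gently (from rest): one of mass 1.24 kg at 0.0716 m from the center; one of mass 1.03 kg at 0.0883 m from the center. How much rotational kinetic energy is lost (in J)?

energy lost ≈ 0.206 J

No external torque acts about the center; L_before = L_after.
I_p = ½(1.83)(0.334)² = 0.1021 kg·m².
Added inertia Σmr² = (1.24)(0.0716)² + (1.03)(0.0883)² = 0.01439 kg·m²; I_f = 0.1021 + 0.01439 = 0.1165 kg·m².
ω_f = I_p ω_i / I_f = (0.1021)(5.71) / 0.1165 = 5.005 rad/s.
KE_i = ½(0.1021)(5.710 rad/s)² = 1.664 J; KE_f = ½(0.1165)(5.005)² = 1.458 J.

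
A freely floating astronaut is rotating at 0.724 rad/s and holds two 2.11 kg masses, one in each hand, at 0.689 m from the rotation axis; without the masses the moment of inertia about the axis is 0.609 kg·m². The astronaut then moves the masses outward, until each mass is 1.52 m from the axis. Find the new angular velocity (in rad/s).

ω₂ ≈ 0.183 rad/s

No external torque acts about the spin axis, so angular momentum is conserved.
I₁ = 0.609 + 2(2.11)(0.689)² = 2.612 kg·m²; I₂ = 0.609 + 2(2.11)(1.52)² = 10.36 kg·m².
ω₂ = I₁ω₁ / I₂ = (2.612)(0.724 rad/s) / (10.36) = 0.1826 rad/s.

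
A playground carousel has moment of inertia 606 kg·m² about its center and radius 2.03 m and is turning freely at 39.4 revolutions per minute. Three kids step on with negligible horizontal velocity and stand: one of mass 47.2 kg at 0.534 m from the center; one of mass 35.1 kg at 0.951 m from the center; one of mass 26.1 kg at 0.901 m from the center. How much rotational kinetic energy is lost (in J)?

No external torque acts about the center; L_before = L_after.
Added inertia Σmr² = (47.2)(0.534)² + (35.1)(0.951)² + (26.1)(0.901)² = 66.39 kg·m²; I_f = 606.0 + 66.39 = 672.4 kg·m².
ω_f = I_p ω_i / I_f = (606.0)(39.4) / 672.4 = 35.51 rpm.
KE_i = ½(606.0)(4.126 rad/s)² = 5158 J; KE_f = ½(672.4)(3.719)² = 4649 J.

energy lost ≈ 509 J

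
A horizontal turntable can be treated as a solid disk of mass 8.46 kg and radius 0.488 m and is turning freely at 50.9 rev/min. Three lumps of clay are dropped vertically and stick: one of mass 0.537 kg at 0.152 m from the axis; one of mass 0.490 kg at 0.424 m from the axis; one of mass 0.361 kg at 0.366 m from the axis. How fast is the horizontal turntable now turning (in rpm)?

ω_f ≈ 44.3 rpm

No external torque acts about the axis; L_before = L_after.
I_p = ½(8.46)(0.488)² = 1.007 kg·m².
Added inertia Σmr² = (0.537)(0.152)² + (0.490)(0.424)² + (0.361)(0.366)² = 0.1489 kg·m²; I_f = 1.007 + 0.1489 = 1.156 kg·m².
ω_f = I_p ω_i / I_f = (1.007)(50.9) / 1.156 = 44.35 rpm.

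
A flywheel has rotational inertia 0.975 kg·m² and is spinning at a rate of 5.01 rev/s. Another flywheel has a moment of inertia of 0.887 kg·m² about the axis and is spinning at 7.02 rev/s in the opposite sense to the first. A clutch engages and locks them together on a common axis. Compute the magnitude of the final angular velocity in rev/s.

No external torque acts about the common axis, so total angular momentum is conserved.
Taking A's sense as positive: L = (0.9750)(5.01) − (0.8870)(7.02) = -1.342 kg·m²·rev/s.
Combined I = 0.9750 + 0.8870 = 1.862 kg·m².
ω_f = L / I = -1.342 / 1.862 = -0.7207 rev/s.

|ω_f| ≈ 0.721 rev/s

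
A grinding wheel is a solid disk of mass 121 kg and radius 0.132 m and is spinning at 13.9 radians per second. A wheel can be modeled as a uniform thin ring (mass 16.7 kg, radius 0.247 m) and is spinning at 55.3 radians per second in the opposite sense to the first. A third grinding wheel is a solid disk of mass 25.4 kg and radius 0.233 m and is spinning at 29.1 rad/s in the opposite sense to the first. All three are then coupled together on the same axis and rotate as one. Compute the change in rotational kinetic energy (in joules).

The coupling torques are internal; angular momentum about the shared axis is conserved.
Moments of inertia: I_A = ½(121)(0.132)² = 1.054 kg·m²; I_B = (16.7)(0.247)² = 1.019 kg·m²; I_C = ½(25.4)(0.233)² = 0.6895 kg·m².
Taking A's sense as positive: L = (1.054)(13.9) − (1.019)(55.3) − (0.6895)(29.1) = -61.75 kg·m²·rad/s.
Combined I = 1.054 + 1.019 + 0.6895 = 2.762 kg·m².
ω_f = L / I = -61.75 / 2.762 = -22.35 rad/s.
KE_i = ½ΣIω² = 1952 J; KE_f = ½(2.762)(22.35)² = 690.2 J.

ΔKE ≈ -1260 J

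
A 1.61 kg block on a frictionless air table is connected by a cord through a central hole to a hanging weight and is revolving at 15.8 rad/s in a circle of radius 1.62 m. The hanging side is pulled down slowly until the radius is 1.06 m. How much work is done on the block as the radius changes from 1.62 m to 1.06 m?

The constraining force is radial, so m r² ω about the center is conserved.
ω₂ = ω₁ (r₁/r₂)² = (15.8)(1.62/1.06)² = 36.90 rad/s.
W = ΔKE = ½m(v₂² − v₁²) = 704.5 J.

W ≈ 704 J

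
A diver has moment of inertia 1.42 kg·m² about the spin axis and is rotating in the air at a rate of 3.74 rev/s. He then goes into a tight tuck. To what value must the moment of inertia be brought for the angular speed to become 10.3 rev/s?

No external torque acts about the spin axis, so angular momentum is conserved.
I₂ = I₁ω₁ / ω₂ = (1.42)(3.74) / (10.3) = 0.5156 kg·m².

I₂ ≈ 0.516 kg·m²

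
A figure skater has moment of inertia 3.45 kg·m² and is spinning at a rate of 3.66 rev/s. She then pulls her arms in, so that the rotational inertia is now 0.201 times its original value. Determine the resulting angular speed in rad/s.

ω₂ ≈ 114 rad/s

No external torque acts about the spin axis, so angular momentum is conserved.
I₂ = 0.201 × 3.45 = 0.6935 kg·m².
ω₂ = I₁ω₁ / I₂ = (3.450)(3.66 rev/s) / (0.6935) = 18.21 rev/s = 114.4 rad/s.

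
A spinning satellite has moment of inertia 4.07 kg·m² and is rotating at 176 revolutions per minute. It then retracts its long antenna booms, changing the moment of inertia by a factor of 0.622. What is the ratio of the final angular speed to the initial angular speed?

ω₂/ω₁ ≈ 1.61

Angular momentum about the spin axis is conserved since the torque about it is zero.
I₂ = 0.622 × 4.07 = 2.532 kg·m².
ω₂/ω₁ = I₁/I₂ = 4.070 / 2.532 = 1.608.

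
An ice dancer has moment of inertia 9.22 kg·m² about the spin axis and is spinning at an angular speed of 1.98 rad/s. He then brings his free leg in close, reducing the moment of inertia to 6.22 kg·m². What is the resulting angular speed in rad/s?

Angular momentum about the spin axis is conserved since the torque about it is zero.
ω₂ = I₁ω₁ / I₂ = (9.220)(1.98 rad/s) / (6.220) = 2.935 rad/s.

ω₂ ≈ 2.93 rad/s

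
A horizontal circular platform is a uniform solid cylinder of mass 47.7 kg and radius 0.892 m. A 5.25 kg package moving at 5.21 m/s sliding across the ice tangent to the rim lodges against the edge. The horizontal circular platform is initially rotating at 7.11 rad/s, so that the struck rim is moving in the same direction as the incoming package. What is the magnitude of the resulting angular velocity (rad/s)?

About the central axle the impulsive forces during the collision are internal, so angular momentum about that axis is conserved.
I_p = ½(47.7)(0.892)² = 18.98 kg·m². Taking the sense of the package's angular momentum as positive, L_{package} = m v R = (5.25)(5.21)(0.892) = 24.40 kg·m²/s.
L_i = +I_p ω_p + m v R = +(18.98)(7.11) + 24.40 = 159.3 kg·m²/s.
After sticking, I_f = I_p + m R² = 18.98 + (5.25)(0.892)² = 23.15 kg·m².
ω_f = L_i / I_f = 159.3 / 23.15 = 6.881 rad/s.

|ω_f| ≈ 6.88 rad/s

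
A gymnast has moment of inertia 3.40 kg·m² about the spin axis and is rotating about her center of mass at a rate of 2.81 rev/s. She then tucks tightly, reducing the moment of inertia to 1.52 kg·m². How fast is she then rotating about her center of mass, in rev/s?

No external torque acts about the spin axis, so angular momentum is conserved.
ω₂ = I₁ω₁ / I₂ = (3.400)(2.81 rev/s) / (1.520) = 6.286 rev/s.

ω₂ ≈ 6.29 rev/s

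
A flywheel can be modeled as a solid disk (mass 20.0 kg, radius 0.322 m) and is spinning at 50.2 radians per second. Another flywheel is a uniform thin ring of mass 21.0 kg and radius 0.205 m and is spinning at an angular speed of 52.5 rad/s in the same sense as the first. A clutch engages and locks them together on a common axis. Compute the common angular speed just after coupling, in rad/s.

|ω_f| ≈ 51.3 rad/s

The coupling torques are internal; angular momentum about the shared axis is conserved.
Moments of inertia: I_A = ½(20.0)(0.322)² = 1.037 kg·m²; I_B = (21.0)(0.205)² = 0.8825 kg·m².
Taking A's sense as positive: L = (1.037)(50.2) + (0.8825)(52.5) = 98.38 kg·m²·rad/s.
Combined I = 1.037 + 0.8825 = 1.919 kg·m².
ω_f = L / I = 98.38 / 1.919 = 51.26 rad/s.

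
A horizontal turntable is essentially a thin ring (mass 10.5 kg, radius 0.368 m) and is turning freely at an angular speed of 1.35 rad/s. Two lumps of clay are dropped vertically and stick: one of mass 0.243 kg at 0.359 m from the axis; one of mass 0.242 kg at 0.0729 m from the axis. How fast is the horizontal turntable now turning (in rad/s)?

No external torque acts about the axis; L_before = L_after.
I_p = (10.5)(0.368)² = 1.422 kg·m².
Added inertia Σmr² = (0.243)(0.359)² + (0.242)(0.0729)² = 0.03260 kg·m²; I_f = 1.422 + 0.03260 = 1.455 kg·m².
ω_f = I_p ω_i / I_f = (1.422)(1.35) / 1.455 = 1.320 rad/s.

ω_f ≈ 1.32 rad/s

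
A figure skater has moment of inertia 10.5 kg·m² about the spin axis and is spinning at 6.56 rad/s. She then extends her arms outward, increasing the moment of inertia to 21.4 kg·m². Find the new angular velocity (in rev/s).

With no external torque about the axis, L is conserved: I₁ω₁ = I₂ω₂.
ω₂ = I₁ω₁ / I₂ = (10.50)(6.56 rad/s) / (21.40) = 3.219 rad/s = 0.5123 rev/s.

ω₂ ≈ 0.512 rev/s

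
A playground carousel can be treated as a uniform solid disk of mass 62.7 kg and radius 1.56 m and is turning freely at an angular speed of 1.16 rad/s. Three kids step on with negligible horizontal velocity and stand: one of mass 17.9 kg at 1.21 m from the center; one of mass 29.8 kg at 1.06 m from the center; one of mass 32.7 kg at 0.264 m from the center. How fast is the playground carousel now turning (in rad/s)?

No external torque acts about the center; L_before = L_after.
I_p = ½(62.7)(1.56)² = 76.29 kg·m².
Added inertia Σmr² = (17.9)(1.21)² + (29.8)(1.06)² + (32.7)(0.264)² = 61.97 kg·m²; I_f = 76.29 + 61.97 = 138.3 kg·m².
ω_f = I_p ω_i / I_f = (76.29)(1.16) / 138.3 = 0.6401 rad/s.

ω_f ≈ 0.640 rad/s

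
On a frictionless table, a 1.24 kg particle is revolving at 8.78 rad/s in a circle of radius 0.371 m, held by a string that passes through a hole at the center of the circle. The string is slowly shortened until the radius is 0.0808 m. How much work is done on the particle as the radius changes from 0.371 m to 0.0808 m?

The constraining force is radial, so m r² ω about the center is conserved.
ω₂ = ω₁ (r₁/r₂)² = (8.78)(0.371/0.0808)² = 185.1 rad/s.
W = ΔKE = ½m(v₂² − v₁²) = 132.1 J.

W ≈ 132 J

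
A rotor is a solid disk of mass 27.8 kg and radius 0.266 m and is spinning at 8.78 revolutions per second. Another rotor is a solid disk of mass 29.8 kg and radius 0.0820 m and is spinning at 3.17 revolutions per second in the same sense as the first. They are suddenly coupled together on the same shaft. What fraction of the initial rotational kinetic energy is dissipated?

fraction ≈ 0.0372

The coupling torques are internal; angular momentum about the shared axis is conserved.
Moments of inertia: I_A = ½(27.8)(0.266)² = 0.9835 kg·m²; I_B = ½(29.8)(0.0820)² = 0.1002 kg·m².
Taking A's sense as positive: L = (0.9835)(8.78) + (0.1002)(3.17) = 8.953 kg·m²·rev/s.
Combined I = 0.9835 + 0.1002 = 1.084 kg·m².
ω_f = L / I = 8.953 / 1.084 = 8.261 rev/s.
KE_i = ½ΣIω² = 1516 J; KE_f = ½(1.084)(51.91)² = 1460 J.
Fraction dissipated = (KE_i − KE_f)/KE_i = 0.03725.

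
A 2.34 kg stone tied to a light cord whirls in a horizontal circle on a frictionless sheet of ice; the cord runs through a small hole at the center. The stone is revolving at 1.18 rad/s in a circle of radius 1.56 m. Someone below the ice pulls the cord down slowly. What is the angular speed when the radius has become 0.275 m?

The constraining force is radial, so m r² ω about the center is conserved.
ω₂ = ω₁ (r₁/r₂)² = (1.18)(1.56/0.275)² = 37.97 rad/s.

ω₂ ≈ 38.0 rad/s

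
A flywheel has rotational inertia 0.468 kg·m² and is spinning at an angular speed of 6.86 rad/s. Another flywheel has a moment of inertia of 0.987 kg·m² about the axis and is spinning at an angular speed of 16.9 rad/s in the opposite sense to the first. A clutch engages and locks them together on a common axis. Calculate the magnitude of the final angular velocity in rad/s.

No external torque acts about the common axis, so total angular momentum is conserved.
Taking A's sense as positive: L = (0.4680)(6.86) − (0.9870)(16.9) = -13.47 kg·m²·rad/s.
Combined I = 0.4680 + 0.9870 = 1.455 kg·m².
ω_f = L / I = -13.47 / 1.455 = -9.258 rad/s.

|ω_f| ≈ 9.26 rad/s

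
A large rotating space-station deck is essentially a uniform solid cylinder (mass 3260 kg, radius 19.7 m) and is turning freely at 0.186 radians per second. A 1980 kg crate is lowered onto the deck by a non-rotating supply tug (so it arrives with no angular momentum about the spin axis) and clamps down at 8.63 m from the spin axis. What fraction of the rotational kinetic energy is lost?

The added mass arrives with no angular momentum about the spin axis, and any external torque about the spin axis is negligible, so the system's angular momentum is conserved.
I_p = ½(3260)(19.7)² = 6.326e+05 kg·m².
Added inertia Σmr² = (1980)(8.63)² = 1.475e+05 kg·m²; I_f = 6.326e+05 + 1.475e+05 = 7.801e+05 kg·m².
ω_f = I_p ω_i / I_f = (6.326e+05)(0.186) / 7.801e+05 = 0.1508 rad/s.
KE_i = ½(6.326e+05)(0.1860 rad/s)² = 10940 J; KE_f = ½(7.801e+05)(0.1508)² = 8874 J.
Fraction lost = 0.1890.

fraction ≈ 0.189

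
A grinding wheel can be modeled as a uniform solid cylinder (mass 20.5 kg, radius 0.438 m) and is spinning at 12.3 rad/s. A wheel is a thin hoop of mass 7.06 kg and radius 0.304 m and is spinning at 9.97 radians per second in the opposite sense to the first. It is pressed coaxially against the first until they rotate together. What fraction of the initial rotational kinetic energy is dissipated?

The coupling torques are internal; angular momentum about the shared axis is conserved.
Moments of inertia: I_A = ½(20.5)(0.438)² = 1.966 kg·m²; I_B = (7.06)(0.304)² = 0.6525 kg·m².
Taking A's sense as positive: L = (1.966)(12.3) − (0.6525)(9.97) = 17.68 kg·m²·rad/s.
Combined I = 1.966 + 0.6525 = 2.619 kg·m².
ω_f = L / I = 17.68 / 2.619 = 6.752 rad/s.
KE_i = ½ΣIω² = 181.2 J; KE_f = ½(2.619)(6.752)² = 59.69 J.
Fraction dissipated = (KE_i − KE_f)/KE_i = 0.6705.

fraction ≈ 0.671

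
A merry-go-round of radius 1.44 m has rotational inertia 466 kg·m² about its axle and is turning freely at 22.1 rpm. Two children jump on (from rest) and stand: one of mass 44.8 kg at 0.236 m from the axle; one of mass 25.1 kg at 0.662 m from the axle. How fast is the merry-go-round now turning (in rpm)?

ω_f ≈ 21.5 rpm

The added mass arrives with no angular momentum about the axle, and any external torque about the axle is negligible, so the system's angular momentum is conserved.
Added inertia Σmr² = (44.8)(0.236)² + (25.1)(0.662)² = 13.50 kg·m²; I_f = 466.0 + 13.50 = 479.5 kg·m².
ω_f = I_p ω_i / I_f = (466.0)(22.1) / 479.5 = 21.48 rpm.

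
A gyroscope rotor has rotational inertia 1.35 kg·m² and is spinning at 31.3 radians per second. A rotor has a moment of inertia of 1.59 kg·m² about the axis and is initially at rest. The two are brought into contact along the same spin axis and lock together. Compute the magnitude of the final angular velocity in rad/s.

|ω_f| ≈ 14.4 rad/s

The coupling torques are internal; angular momentum about the shared axis is conserved.
Taking A's sense as positive: L = (1.350)(31.3) = 42.26 kg·m²·rad/s.
Combined I = 1.350 + 1.590 = 2.940 kg·m².
ω_f = L / I = 42.26 / 2.940 = 14.37 rad/s.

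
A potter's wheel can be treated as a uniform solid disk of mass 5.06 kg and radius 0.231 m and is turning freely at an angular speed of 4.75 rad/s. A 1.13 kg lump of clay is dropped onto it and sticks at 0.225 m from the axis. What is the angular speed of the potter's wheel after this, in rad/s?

No external torque acts about the axis; L_before = L_after.
I_p = ½(5.06)(0.231)² = 0.1350 kg·m².
Added inertia Σmr² = (1.13)(0.225)² = 0.05721 kg·m²; I_f = 0.1350 + 0.05721 = 0.1922 kg·m².
ω_f = I_p ω_i / I_f = (0.1350)(4.75) / 0.1922 = 3.336 rad/s.

ω_f ≈ 3.34 rad/s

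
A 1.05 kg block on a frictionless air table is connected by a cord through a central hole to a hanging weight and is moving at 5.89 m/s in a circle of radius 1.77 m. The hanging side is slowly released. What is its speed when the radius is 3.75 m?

The only horizontal force on the mass is along the cord (radial), so it exerts no torque about the hole and angular momentum m v r is conserved.
v₂ = v₁ r₁ / r₂ = (5.89)(1.77) / (3.75) = 2.780 m/s.

v₂ ≈ 2.78 m/s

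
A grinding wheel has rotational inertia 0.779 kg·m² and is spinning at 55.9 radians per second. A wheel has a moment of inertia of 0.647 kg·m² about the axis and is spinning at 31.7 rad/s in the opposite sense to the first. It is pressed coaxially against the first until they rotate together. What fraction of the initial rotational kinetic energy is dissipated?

fraction ≈ 0.879

No external torque acts about the common axis, so total angular momentum is conserved.
Taking A's sense as positive: L = (0.7790)(55.9) − (0.6470)(31.7) = 23.04 kg·m²·rad/s.
Combined I = 0.7790 + 0.6470 = 1.426 kg·m².
ω_f = L / I = 23.04 / 1.426 = 16.15 rad/s.
KE_i = ½ΣIω² = 1542 J; KE_f = ½(1.426)(16.15)² = 186.1 J.
Fraction dissipated = (KE_i − KE_f)/KE_i = 0.8793.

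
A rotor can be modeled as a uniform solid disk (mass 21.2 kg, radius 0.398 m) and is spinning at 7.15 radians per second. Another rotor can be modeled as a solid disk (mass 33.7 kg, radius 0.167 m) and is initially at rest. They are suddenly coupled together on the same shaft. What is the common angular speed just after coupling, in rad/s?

|ω_f| ≈ 5.59 rad/s

The coupling torques are internal; angular momentum about the shared axis is conserved.
Moments of inertia: I_A = ½(21.2)(0.398)² = 1.679 kg·m²; I_B = ½(33.7)(0.167)² = 0.4699 kg·m².
Taking A's sense as positive: L = (1.679)(7.15) = 12.01 kg·m²·rad/s.
Combined I = 1.679 + 0.4699 = 2.149 kg·m².
ω_f = L / I = 12.01 / 2.149 = 5.586 rad/s.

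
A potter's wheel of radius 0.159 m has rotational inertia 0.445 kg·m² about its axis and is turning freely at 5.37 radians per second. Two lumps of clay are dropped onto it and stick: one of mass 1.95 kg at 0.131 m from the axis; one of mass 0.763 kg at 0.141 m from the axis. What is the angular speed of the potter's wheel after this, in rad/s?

No external torque acts about the axis; L_before = L_after.
Added inertia Σmr² = (1.95)(0.131)² + (0.763)(0.141)² = 0.04863 kg·m²; I_f = 0.4450 + 0.04863 = 0.4936 kg·m².
ω_f = I_p ω_i / I_f = (0.4450)(5.37) / 0.4936 = 4.841 rad/s.

ω_f ≈ 4.84 rad/s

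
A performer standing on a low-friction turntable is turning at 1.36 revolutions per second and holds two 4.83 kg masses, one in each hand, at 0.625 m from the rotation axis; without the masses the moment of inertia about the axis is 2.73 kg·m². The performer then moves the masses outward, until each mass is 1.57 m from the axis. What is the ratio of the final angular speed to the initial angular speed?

With no external torque about the axis, L is conserved: I₁ω₁ = I₂ω₂.
I₁ = 2.73 + 2(4.83)(0.625)² = 6.503 kg·m²; I₂ = 2.73 + 2(4.83)(1.57)² = 26.54 kg·m².
ω₂/ω₁ = I₁/I₂ = 6.503 / 26.54 = 0.2450.

ω₂/ω₁ ≈ 0.245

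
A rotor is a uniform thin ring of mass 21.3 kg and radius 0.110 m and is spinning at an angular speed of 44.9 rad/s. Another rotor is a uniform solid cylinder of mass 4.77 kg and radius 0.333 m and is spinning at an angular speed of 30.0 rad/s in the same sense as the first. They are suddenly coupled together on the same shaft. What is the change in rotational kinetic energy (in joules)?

ΔKE ≈ -14.5 J

The coupling torques are internal; angular momentum about the shared axis is conserved.
Moments of inertia: I_A = (21.3)(0.110)² = 0.2577 kg·m²; I_B = ½(4.77)(0.333)² = 0.2645 kg·m².
Taking A's sense as positive: L = (0.2577)(44.9) + (0.2645)(30.0) = 19.51 kg·m²·rad/s.
Combined I = 0.2577 + 0.2645 = 0.5222 kg·m².
ω_f = L / I = 19.51 / 0.5222 = 37.35 rad/s.
KE_i = ½ΣIω² = 378.8 J; KE_f = ½(0.5222)(37.35)² = 364.3 J.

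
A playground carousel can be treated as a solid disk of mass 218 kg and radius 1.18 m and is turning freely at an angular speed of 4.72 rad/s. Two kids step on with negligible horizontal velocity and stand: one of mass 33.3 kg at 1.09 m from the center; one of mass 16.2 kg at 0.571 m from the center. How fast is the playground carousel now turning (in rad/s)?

No external torque acts about the center; L_before = L_after.
I_p = ½(218)(1.18)² = 151.8 kg·m².
Added inertia Σmr² = (33.3)(1.09)² + (16.2)(0.571)² = 44.85 kg·m²; I_f = 151.8 + 44.85 = 196.6 kg·m².
ω_f = I_p ω_i / I_f = (151.8)(4.72) / 196.6 = 3.643 rad/s.

ω_f ≈ 3.64 rad/s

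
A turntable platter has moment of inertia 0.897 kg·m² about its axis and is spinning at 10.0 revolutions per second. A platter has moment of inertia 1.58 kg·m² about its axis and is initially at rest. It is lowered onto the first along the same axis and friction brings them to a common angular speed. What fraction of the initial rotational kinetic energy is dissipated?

fraction ≈ 0.638

No external torque acts about the common axis, so total angular momentum is conserved.
Taking A's sense as positive: L = (0.8970)(10.0) = 8.970 kg·m²·rev/s.
Combined I = 0.8970 + 1.580 = 2.477 kg·m².
ω_f = L / I = 8.970 / 2.477 = 3.621 rev/s.
KE_i = ½ΣIω² = 1771 J; KE_f = ½(2.477)(22.75)² = 641.2 J.
Fraction dissipated = (KE_i − KE_f)/KE_i = 0.6379.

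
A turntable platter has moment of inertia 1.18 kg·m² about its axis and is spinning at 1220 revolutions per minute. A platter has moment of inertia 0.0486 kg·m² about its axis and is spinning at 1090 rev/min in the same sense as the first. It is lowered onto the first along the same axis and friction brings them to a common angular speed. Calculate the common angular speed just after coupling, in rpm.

No external torque acts about the common axis, so total angular momentum is conserved.
Taking A's sense as positive: L = (1.180)(1220) + (0.04860)(1090) = 1493 kg·m²·rpm.
Combined I = 1.180 + 0.04860 = 1.229 kg·m².
ω_f = L / I = 1493 / 1.229 = 1215 rpm.

|ω_f| ≈ 1210 rpm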